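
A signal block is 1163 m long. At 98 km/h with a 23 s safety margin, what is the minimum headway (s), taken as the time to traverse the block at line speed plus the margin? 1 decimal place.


V = 98 / 3.6 = 27.2222 m/s
Block traversal time = 1163 / 27.2222 = 42.7224 s
Headway = 42.7224 + 23
Headway = 65.7 s

65.7


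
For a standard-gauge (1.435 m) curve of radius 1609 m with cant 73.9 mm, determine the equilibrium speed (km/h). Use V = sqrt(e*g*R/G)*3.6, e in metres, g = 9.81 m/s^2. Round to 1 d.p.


Convert cant: e = 73.9 mm = 0.0739 m
V_ms = sqrt(0.0739 * 9.81 * 1609 / 1.435)
V_ms = sqrt(812.863436) = 28.5108 m/s
V = 28.5108 * 3.6 = 102.6 km/h

102.6


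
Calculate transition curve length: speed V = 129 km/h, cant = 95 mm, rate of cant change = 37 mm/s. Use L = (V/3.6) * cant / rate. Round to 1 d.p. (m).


Convert speed: V = 129 / 3.6 = 35.8333 m/s
L = 35.8333 * 95 / 37
L = 3404.1667 / 37
L = 92.0 m

92.0


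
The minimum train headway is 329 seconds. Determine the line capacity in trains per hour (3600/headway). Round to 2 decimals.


Capacity = 3600 / headway
Capacity = 3600 / 329
Capacity = 10.94 trains/hour

10.94


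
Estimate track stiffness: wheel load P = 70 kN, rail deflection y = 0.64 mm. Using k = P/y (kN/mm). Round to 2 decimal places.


Track stiffness k = P / y
k = 70 / 0.64
k = 109.38 kN/mm

109.38


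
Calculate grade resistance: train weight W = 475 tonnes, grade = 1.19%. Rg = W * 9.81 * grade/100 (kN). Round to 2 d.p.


Rg = W * 9.81 * grade / 100
Rg = 475 * 9.81 * 1.19 / 100
Rg = 4659.75 * 0.0119
Rg = 55.45 kN

55.45


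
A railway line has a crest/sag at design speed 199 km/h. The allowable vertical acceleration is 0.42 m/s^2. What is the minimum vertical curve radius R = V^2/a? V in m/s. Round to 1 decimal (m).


Convert speed: V = 199 / 3.6 = 55.2778 m/s
V^2 = 3055.6327 m^2/s^2
R_v = 3055.6327 / 0.42
R_v = 7275.3 m

7275.3


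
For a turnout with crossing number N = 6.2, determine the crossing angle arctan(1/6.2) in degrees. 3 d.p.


1/N = 1/6.2 = 0.16129
angle = arctan(0.16129) = 0.159913 rad
angle = 0.159913 * 180/pi = 9.162 degrees

9.162


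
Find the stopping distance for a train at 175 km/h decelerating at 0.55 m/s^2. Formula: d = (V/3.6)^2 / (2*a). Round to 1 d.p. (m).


Convert speed: V = 175 / 3.6 = 48.6111 m/s
V^2 = 2363.0401
d = 2363.0401 / (2 * 0.55)
d = 2363.0401 / 1.1
d = 2148.2 m

2148.2


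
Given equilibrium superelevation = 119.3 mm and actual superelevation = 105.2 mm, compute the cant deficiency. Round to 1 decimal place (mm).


Cant deficiency = equilibrium cant - actual cant
CD = 119.3 - 105.2
CD = 14.1 mm

14.1


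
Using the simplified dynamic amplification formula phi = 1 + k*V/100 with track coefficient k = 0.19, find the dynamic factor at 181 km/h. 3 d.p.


phi = 1 + k * V / 100
phi = 1 + 0.19 * 181 / 100
phi = 1 + 0.3439
phi = 1.344

1.344


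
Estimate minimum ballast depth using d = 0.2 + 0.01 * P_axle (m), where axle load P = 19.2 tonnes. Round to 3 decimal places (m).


d = 0.2 + 0.01 * 19.2
d = 0.2 + 0.192
d = 0.392 m

0.392


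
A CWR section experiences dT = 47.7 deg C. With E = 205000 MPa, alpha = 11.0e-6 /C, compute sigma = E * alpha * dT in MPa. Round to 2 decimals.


sigma = E * alpha * dT
sigma = 205000 * 11.0e-6 * 47.7
sigma = 2.255 * 47.7
sigma = 107.56 MPa

107.56


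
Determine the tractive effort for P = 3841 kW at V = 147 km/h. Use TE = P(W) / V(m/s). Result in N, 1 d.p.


Convert: P = 3841 kW = 3841000 W
V = 147 / 3.6 = 40.8333 m/s
TE = 3841000 / 40.8333
TE = 94065.3 N

94065.3


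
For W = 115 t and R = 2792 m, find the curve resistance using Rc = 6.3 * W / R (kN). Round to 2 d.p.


Rc = 6.3 * W / R
Rc = 6.3 * 115 / 2792
Rc = 724.5 / 2792
Rc = 0.26 kN

0.26


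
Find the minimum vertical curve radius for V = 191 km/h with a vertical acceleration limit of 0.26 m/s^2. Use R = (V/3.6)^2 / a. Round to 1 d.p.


Convert speed: V = 191 / 3.6 = 53.0556 m/s
V^2 = 2814.892 m^2/s^2
R_v = 2814.892 / 0.26
R_v = 10826.5 m

10826.5


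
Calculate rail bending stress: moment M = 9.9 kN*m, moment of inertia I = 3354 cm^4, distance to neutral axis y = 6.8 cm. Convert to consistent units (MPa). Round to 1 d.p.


Convert units:
M = 9.9 kN*m = 9900000 N*mm
y = 6.8 cm = 68 mm
I = 3354 cm^4 = 33540000 mm^4
sigma = 9900000 * 68 / 33540000
sigma = 20.1 MPa

20.1


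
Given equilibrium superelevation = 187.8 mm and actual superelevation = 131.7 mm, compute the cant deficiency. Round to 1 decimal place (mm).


Cant deficiency = equilibrium cant - actual cant
CD = 187.8 - 131.7
CD = 56.1 mm

56.1


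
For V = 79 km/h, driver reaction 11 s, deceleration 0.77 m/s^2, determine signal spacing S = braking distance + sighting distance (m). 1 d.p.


V = 79 / 3.6 = 21.9444 m/s
Braking distance = 21.9444^2 / (2*0.77) = 312.7004 m
Sighting distance = 21.9444 * 11 = 241.3889 m
S = 312.7004 + 241.3889 = 554.1 m

554.1


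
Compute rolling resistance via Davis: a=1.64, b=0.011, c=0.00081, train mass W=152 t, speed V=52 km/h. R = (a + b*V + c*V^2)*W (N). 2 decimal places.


b*V = 0.011 * 52 = 0.572
c*V^2 = 0.00081 * 2704 = 2.19024
R_per_t = 1.64 + 0.572 + 2.19024 = 4.40224 N/t
R_total = 4.40224 * 152 = 669.14 N

669.14


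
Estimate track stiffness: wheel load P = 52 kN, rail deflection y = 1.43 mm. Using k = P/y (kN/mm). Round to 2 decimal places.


Track stiffness k = P / y
k = 52 / 1.43
k = 36.36 kN/mm

36.36


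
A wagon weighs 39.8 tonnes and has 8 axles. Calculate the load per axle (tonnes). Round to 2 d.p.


Load per axle = total weight / number of axles
Load = 39.8 / 8
Load = 4.98 tonnes

4.98


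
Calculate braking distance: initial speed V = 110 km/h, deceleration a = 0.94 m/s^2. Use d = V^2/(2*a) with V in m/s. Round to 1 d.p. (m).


Convert speed: V = 110 / 3.6 = 30.5556 m/s
V^2 = 933.642
d = 933.642 / (2 * 0.94)
d = 933.642 / 1.88
d = 496.6 m

496.6


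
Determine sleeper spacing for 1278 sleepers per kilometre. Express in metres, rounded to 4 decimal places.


Spacing = 1000 m / number of sleepers
Spacing = 1000 / 1278
Spacing = 0.7825 m

0.7825


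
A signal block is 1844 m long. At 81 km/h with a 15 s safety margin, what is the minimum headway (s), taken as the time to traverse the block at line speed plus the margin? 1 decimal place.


V = 81 / 3.6 = 22.5 m/s
Block traversal time = 1844 / 22.5 = 81.9556 s
Headway = 81.9556 + 15
Headway = 97.0 s

97.0


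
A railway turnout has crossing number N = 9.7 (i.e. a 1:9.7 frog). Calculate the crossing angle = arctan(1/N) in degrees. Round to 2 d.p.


1/N = 1/9.7 = 0.103093
angle = arctan(0.103093) = 0.10273 rad
angle = 0.10273 * 180/pi = 5.89 degrees

5.89


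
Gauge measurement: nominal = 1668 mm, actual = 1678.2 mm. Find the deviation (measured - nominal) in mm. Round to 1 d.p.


Deviation = measured - nominal
Deviation = 1678.2 - 1668
Deviation = 10.2 mm

10.2


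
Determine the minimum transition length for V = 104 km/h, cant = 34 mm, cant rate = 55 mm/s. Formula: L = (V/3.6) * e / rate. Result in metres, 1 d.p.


Convert speed: V = 104 / 3.6 = 28.8889 m/s
L = 28.8889 * 34 / 55
L = 982.2222 / 55
L = 17.9 m

17.9


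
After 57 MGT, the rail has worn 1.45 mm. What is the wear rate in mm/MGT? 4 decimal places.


Wear rate = total wear / cumulative tonnage
Rate = 1.45 / 57
Rate = 0.0254 mm/MGT

0.0254


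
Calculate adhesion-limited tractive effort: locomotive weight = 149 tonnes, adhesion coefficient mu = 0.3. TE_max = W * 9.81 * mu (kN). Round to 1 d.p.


TE_max = W * g * mu
TE_max = 149 * 9.81 * 0.3
TE_max = 1461.69 * 0.3
TE_max = 438.5 kN

438.5


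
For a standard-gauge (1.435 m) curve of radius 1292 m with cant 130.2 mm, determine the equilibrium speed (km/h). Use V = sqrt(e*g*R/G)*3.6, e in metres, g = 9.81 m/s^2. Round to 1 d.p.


Convert cant: e = 130.2 mm = 0.1302 m
V_ms = sqrt(0.1302 * 9.81 * 1292 / 1.435)
V_ms = sqrt(1149.980839) = 33.9114 m/s
V = 33.9114 * 3.6 = 122.1 km/h

122.1


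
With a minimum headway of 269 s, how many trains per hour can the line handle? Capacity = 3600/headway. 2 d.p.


Capacity = 3600 / headway
Capacity = 3600 / 269
Capacity = 13.38 trains/hour

13.38


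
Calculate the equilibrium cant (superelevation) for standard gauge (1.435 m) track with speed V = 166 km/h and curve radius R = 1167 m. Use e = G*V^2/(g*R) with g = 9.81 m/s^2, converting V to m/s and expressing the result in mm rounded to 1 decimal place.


Convert speed: V = 166 / 3.6 = 46.1111 m/s
Apply formula: e = 1.435 * 46.1111^2 / (9.81 * 1167)
e = 1.435 * 2126.2346 / 11448.27
e = 0.266516 m = 266.5 mm

266.5


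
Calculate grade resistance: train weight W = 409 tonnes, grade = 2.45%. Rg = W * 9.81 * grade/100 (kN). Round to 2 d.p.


Rg = W * 9.81 * grade / 100
Rg = 409 * 9.81 * 2.45 / 100
Rg = 4012.29 * 0.0245
Rg = 98.30 kN

98.30


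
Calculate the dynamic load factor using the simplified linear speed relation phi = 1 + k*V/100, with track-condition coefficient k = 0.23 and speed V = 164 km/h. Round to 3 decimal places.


phi = 1 + k * V / 100
phi = 1 + 0.23 * 164 / 100
phi = 1 + 0.3772
phi = 1.377

1.377


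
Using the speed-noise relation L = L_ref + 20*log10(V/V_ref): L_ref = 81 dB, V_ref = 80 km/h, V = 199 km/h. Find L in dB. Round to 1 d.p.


V/V_ref = 199 / 80 = 2.4875
log10(2.4875) = 0.395763
20 * 0.395763 = 7.9153
L = 81 + 7.9153 = 88.9 dB

88.9


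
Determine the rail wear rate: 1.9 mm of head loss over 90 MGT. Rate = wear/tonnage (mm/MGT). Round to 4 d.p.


Wear rate = total wear / cumulative tonnage
Rate = 1.9 / 90
Rate = 0.0211 mm/MGT

0.0211


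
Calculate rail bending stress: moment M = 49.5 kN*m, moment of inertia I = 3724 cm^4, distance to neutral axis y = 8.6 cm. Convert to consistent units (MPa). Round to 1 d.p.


Convert units:
M = 49.5 kN*m = 49500000 N*mm
y = 8.6 cm = 86 mm
I = 3724 cm^4 = 37240000 mm^4
sigma = 49500000 * 86 / 37240000
sigma = 114.3 MPa

114.3


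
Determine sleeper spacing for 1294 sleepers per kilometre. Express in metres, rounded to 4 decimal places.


Spacing = 1000 m / number of sleepers
Spacing = 1000 / 1294
Spacing = 0.7728 m

0.7728


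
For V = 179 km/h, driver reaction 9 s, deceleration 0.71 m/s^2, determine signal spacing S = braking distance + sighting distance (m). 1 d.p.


V = 179 / 3.6 = 49.7222 m/s
Braking distance = 49.7222^2 / (2*0.71) = 1741.0559 m
Sighting distance = 49.7222 * 9 = 447.5 m
S = 1741.0559 + 447.5 = 2188.6 m

2188.6


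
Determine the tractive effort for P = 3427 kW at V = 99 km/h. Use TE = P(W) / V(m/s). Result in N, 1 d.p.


Convert: P = 3427 kW = 3427000 W
V = 99 / 3.6 = 27.5 m/s
TE = 3427000 / 27.5
TE = 124618.2 N

124618.2


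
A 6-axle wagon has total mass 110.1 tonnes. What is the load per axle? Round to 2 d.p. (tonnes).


Load per axle = total weight / number of axles
Load = 110.1 / 6
Load = 18.35 tonnes

18.35


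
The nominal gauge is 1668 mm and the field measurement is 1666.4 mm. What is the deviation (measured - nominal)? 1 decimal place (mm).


Deviation = measured - nominal
Deviation = 1666.4 - 1668
Deviation = -1.6 mm

-1.6


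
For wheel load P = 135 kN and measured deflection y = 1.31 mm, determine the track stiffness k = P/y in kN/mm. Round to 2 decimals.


Track stiffness k = P / y
k = 135 / 1.31
k = 103.05 kN/mm

103.05


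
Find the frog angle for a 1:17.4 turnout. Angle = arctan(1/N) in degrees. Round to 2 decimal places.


1/N = 1/17.4 = 0.057471
angle = arctan(0.057471) = 0.057408 rad
angle = 0.057408 * 180/pi = 3.29 degrees

3.29


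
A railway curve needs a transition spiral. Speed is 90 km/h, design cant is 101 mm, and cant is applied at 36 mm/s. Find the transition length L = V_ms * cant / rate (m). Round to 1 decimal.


Convert speed: V = 90 / 3.6 = 25.0 m/s
L = 25.0 * 101 / 36
L = 2525.0 / 36
L = 70.1 m

70.1


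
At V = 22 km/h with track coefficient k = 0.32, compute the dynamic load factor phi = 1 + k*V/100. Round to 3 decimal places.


phi = 1 + k * V / 100
phi = 1 + 0.32 * 22 / 100
phi = 1 + 0.0704
phi = 1.070

1.070


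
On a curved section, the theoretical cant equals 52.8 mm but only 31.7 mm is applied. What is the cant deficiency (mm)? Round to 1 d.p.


Cant deficiency = equilibrium cant - actual cant
CD = 52.8 - 31.7
CD = 21.1 mm

21.1


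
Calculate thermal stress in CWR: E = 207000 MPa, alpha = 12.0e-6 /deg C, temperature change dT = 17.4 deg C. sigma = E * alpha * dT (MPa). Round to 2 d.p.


sigma = E * alpha * dT
sigma = 207000 * 12.0e-6 * 17.4
sigma = 2.484 * 17.4
sigma = 43.22 MPa

43.22


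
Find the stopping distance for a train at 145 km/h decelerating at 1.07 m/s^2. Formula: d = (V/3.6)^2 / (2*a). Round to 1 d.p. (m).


Convert speed: V = 145 / 3.6 = 40.2778 m/s
V^2 = 1622.2994
d = 1622.2994 / (2 * 1.07)
d = 1622.2994 / 2.14
d = 758.1 m

758.1


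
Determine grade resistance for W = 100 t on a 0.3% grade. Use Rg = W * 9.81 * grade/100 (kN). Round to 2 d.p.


Rg = W * 9.81 * grade / 100
Rg = 100 * 9.81 * 0.3 / 100
Rg = 981.0 * 0.003
Rg = 2.94 kN

2.94


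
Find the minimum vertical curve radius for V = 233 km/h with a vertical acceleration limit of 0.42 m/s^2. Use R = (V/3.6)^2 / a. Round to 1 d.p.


Convert speed: V = 233 / 3.6 = 64.7222 m/s
V^2 = 4188.966 m^2/s^2
R_v = 4188.966 / 0.42
R_v = 9973.7 m

9973.7


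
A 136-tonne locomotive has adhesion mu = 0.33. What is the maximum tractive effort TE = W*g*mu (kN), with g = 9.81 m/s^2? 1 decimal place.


TE_max = W * g * mu
TE_max = 136 * 9.81 * 0.33
TE_max = 1334.16 * 0.33
TE_max = 440.3 kN

440.3


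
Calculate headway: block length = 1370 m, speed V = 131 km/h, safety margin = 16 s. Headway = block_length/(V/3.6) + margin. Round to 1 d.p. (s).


V = 131 / 3.6 = 36.3889 m/s
Block traversal time = 1370 / 36.3889 = 37.6489 s
Headway = 37.6489 + 16
Headway = 53.6 s

53.6


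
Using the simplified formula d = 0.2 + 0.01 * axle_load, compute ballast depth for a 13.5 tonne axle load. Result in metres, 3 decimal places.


d = 0.2 + 0.01 * 13.5
d = 0.2 + 0.135
d = 0.335 m

0.335


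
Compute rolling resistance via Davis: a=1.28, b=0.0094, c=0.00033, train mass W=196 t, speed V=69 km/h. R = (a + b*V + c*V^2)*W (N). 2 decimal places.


b*V = 0.0094 * 69 = 0.6486
c*V^2 = 0.00033 * 4761 = 1.57113
R_per_t = 1.28 + 0.6486 + 1.57113 = 3.49973 N/t
R_total = 3.49973 * 196 = 685.95 N

685.95


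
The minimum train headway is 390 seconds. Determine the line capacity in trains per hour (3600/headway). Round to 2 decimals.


Capacity = 3600 / headway
Capacity = 3600 / 390
Capacity = 9.23 trains/hour

9.23


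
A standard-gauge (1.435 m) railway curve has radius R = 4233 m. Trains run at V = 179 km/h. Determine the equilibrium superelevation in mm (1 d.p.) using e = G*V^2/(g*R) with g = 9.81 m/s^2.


Convert speed: V = 179 / 3.6 = 49.7222 m/s
Apply formula: e = 1.435 * 49.7222^2 / (9.81 * 4233)
e = 1.435 * 2472.2994 / 41525.73
e = 0.085435 m = 85.4 mm

85.4


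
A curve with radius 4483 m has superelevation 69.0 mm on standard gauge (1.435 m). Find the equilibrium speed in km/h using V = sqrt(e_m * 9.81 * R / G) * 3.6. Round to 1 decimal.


Convert cant: e = 69.0 mm = 0.0690 m
V_ms = sqrt(0.0690 * 9.81 * 4483 / 1.435)
V_ms = sqrt(2114.632662) = 45.9851 m/s
V = 45.9851 * 3.6 = 165.5 km/h

165.5


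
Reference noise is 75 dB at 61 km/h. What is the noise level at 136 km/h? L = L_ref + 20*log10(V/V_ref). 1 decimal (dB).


V/V_ref = 136 / 61 = 2.229508
log10(2.229508) = 0.348209
20 * 0.348209 = 6.9642
L = 75 + 6.9642 = 82.0 dB

82.0


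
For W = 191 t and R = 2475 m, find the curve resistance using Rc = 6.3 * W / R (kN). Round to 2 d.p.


Rc = 6.3 * W / R
Rc = 6.3 * 191 / 2475
Rc = 1203.3 / 2475
Rc = 0.49 kN

0.49


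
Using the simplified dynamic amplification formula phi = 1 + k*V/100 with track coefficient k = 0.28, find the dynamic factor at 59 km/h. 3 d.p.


phi = 1 + k * V / 100
phi = 1 + 0.28 * 59 / 100
phi = 1 + 0.1652
phi = 1.165

1.165


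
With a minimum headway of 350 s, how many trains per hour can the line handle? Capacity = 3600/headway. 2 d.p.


Capacity = 3600 / headway
Capacity = 3600 / 350
Capacity = 10.29 trains/hour

10.29


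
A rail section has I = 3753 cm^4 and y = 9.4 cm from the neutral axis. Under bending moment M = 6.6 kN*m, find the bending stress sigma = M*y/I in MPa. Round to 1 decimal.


Convert units:
M = 6.6 kN*m = 6600000 N*mm
y = 9.4 cm = 94 mm
I = 3753 cm^4 = 37530000 mm^4
sigma = 6600000 * 94 / 37530000
sigma = 16.5 MPa

16.5


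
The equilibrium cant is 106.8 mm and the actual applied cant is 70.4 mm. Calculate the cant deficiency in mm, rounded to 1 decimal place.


Cant deficiency = equilibrium cant - actual cant
CD = 106.8 - 70.4
CD = 36.4 mm

36.4


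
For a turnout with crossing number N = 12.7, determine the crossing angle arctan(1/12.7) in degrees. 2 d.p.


1/N = 1/12.7 = 0.07874
angle = arctan(0.07874) = 0.078578 rad
angle = 0.078578 * 180/pi = 4.50 degrees

4.50


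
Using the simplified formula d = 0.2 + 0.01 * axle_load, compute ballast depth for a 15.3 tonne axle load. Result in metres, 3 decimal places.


d = 0.2 + 0.01 * 15.3
d = 0.2 + 0.153
d = 0.353 m

0.353


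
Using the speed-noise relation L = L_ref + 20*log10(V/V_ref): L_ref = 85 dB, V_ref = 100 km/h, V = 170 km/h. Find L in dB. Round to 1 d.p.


V/V_ref = 170 / 100 = 1.7
log10(1.7) = 0.230449
20 * 0.230449 = 4.609
L = 85 + 4.609 = 89.6 dB

89.6


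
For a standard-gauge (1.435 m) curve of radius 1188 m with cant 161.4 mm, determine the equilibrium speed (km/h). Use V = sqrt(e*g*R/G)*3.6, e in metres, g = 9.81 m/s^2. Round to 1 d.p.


Convert cant: e = 161.4 mm = 0.1614 m
V_ms = sqrt(0.1614 * 9.81 * 1188 / 1.435)
V_ms = sqrt(1310.801946) = 36.205 m/s
V = 36.205 * 3.6 = 130.3 km/h

130.3


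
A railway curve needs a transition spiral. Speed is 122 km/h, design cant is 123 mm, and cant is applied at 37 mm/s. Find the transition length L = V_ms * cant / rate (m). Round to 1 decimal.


Convert speed: V = 122 / 3.6 = 33.8889 m/s
L = 33.8889 * 123 / 37
L = 4168.3333 / 37
L = 112.7 m

112.7


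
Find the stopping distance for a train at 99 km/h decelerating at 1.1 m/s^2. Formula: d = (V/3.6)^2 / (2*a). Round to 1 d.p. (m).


Convert speed: V = 99 / 3.6 = 27.5 m/s
V^2 = 756.25
d = 756.25 / (2 * 1.1)
d = 756.25 / 2.2
d = 343.8 m

343.8


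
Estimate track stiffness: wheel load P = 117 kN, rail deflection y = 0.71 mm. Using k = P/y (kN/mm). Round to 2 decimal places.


Track stiffness k = P / y
k = 117 / 0.71
k = 164.79 kN/mm

164.79


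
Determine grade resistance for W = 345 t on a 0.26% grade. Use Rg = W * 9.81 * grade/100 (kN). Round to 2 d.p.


Rg = W * 9.81 * grade / 100
Rg = 345 * 9.81 * 0.26 / 100
Rg = 3384.45 * 0.0026
Rg = 8.80 kN

8.80


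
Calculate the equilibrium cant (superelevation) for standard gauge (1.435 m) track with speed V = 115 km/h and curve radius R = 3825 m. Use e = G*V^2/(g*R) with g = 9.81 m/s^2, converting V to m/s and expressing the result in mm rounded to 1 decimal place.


Convert speed: V = 115 / 3.6 = 31.9444 m/s
Apply formula: e = 1.435 * 31.9444^2 / (9.81 * 3825)
e = 1.435 * 1020.4475 / 37523.25
e = 0.039025 m = 39.0 mm

39.0


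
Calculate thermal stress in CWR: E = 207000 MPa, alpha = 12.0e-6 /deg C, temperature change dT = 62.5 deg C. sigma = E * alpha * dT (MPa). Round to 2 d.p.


sigma = E * alpha * dT
sigma = 207000 * 12.0e-6 * 62.5
sigma = 2.484 * 62.5
sigma = 155.25 MPa

155.25


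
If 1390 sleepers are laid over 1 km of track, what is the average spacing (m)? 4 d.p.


Spacing = 1000 m / number of sleepers
Spacing = 1000 / 1390
Spacing = 0.7194 m

0.7194


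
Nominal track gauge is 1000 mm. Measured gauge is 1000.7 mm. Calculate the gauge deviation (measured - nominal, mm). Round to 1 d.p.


Deviation = measured - nominal
Deviation = 1000.7 - 1000
Deviation = 0.7 mm

0.7


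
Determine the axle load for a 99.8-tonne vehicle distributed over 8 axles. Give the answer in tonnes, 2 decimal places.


Load per axle = total weight / number of axles
Load = 99.8 / 8
Load = 12.48 tonnes

12.48


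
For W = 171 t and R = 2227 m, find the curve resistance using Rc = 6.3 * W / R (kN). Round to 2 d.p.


Rc = 6.3 * W / R
Rc = 6.3 * 171 / 2227
Rc = 1077.3 / 2227
Rc = 0.48 kN

0.48


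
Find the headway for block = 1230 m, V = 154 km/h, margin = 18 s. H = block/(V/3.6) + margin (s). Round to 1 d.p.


V = 154 / 3.6 = 42.7778 m/s
Block traversal time = 1230 / 42.7778 = 28.7532 s
Headway = 28.7532 + 18
Headway = 46.8 s

46.8


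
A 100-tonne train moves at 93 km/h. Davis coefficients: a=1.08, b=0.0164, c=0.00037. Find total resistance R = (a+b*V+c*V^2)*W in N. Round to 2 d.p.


b*V = 0.0164 * 93 = 1.5252
c*V^2 = 0.00037 * 8649 = 3.20013
R_per_t = 1.08 + 1.5252 + 3.20013 = 5.80533 N/t
R_total = 5.80533 * 100 = 580.53 N

580.53


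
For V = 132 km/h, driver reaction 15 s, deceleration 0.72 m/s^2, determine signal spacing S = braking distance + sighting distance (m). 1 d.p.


V = 132 / 3.6 = 36.6667 m/s
Braking distance = 36.6667^2 / (2*0.72) = 933.642 m
Sighting distance = 36.6667 * 15 = 550.0 m
S = 933.642 + 550.0 = 1483.6 m

1483.6


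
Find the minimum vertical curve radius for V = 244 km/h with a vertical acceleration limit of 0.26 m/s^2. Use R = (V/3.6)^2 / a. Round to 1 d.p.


Convert speed: V = 244 / 3.6 = 67.7778 m/s
V^2 = 4593.8272 m^2/s^2
R_v = 4593.8272 / 0.26
R_v = 17668.6 m

17668.6


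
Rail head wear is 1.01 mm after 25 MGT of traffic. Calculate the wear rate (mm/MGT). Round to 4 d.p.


Wear rate = total wear / cumulative tonnage
Rate = 1.01 / 25
Rate = 0.0404 mm/MGT

0.0404


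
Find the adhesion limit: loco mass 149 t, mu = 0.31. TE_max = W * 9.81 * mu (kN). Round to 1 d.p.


TE_max = W * g * mu
TE_max = 149 * 9.81 * 0.31
TE_max = 1461.69 * 0.31
TE_max = 453.1 kN

453.1


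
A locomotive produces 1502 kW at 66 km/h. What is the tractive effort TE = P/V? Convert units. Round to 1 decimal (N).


Convert: P = 1502 kW = 1502000 W
V = 66 / 3.6 = 18.3333 m/s
TE = 1502000 / 18.3333
TE = 81927.3 N

81927.3


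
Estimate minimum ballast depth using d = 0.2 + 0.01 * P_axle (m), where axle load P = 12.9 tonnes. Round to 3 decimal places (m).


d = 0.2 + 0.01 * 12.9
d = 0.2 + 0.129
d = 0.329 m

0.329


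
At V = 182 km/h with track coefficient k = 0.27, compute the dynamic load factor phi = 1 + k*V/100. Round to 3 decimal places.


phi = 1 + k * V / 100
phi = 1 + 0.27 * 182 / 100
phi = 1 + 0.4914
phi = 1.491

1.491


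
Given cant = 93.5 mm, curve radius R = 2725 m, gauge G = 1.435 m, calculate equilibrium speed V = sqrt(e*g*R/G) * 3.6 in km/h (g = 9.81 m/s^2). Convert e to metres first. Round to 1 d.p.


Convert cant: e = 93.5 mm = 0.0935 m
V_ms = sqrt(0.0935 * 9.81 * 2725 / 1.435)
V_ms = sqrt(1741.787718) = 41.7347 m/s
V = 41.7347 * 3.6 = 150.2 km/h

150.2


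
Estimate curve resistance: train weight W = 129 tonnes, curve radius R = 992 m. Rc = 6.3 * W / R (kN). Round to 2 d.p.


Rc = 6.3 * W / R
Rc = 6.3 * 129 / 992
Rc = 812.7 / 992
Rc = 0.82 kN

0.82


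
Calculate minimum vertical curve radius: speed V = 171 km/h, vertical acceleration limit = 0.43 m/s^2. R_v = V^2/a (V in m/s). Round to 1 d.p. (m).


Convert speed: V = 171 / 3.6 = 47.5 m/s
V^2 = 2256.25 m^2/s^2
R_v = 2256.25 / 0.43
R_v = 5247.1 m

5247.1


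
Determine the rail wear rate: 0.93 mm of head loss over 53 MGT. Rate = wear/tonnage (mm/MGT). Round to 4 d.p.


Wear rate = total wear / cumulative tonnage
Rate = 0.93 / 53
Rate = 0.0175 mm/MGT

0.0175


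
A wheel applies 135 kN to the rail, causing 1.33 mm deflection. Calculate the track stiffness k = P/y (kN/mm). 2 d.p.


Track stiffness k = P / y
k = 135 / 1.33
k = 101.50 kN/mm

101.50


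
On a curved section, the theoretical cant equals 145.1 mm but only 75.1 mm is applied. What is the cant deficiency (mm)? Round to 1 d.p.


Cant deficiency = equilibrium cant - actual cant
CD = 145.1 - 75.1
CD = 70.0 mm

70.0


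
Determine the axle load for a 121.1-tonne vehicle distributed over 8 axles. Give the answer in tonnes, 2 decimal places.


Load per axle = total weight / number of axles
Load = 121.1 / 8
Load = 15.14 tonnes

15.14


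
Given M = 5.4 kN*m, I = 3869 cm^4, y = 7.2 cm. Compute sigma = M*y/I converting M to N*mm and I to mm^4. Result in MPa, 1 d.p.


Convert units:
M = 5.4 kN*m = 5400000 N*mm
y = 7.2 cm = 72 mm
I = 3869 cm^4 = 38690000 mm^4
sigma = 5400000 * 72 / 38690000
sigma = 10.0 MPa

10.0


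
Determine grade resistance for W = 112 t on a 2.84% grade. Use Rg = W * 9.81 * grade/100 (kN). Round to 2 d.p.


Rg = W * 9.81 * grade / 100
Rg = 112 * 9.81 * 2.84 / 100
Rg = 1098.72 * 0.0284
Rg = 31.20 kN

31.20


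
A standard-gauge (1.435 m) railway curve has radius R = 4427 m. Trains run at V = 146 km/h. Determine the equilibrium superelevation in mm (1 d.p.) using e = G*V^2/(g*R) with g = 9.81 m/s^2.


Convert speed: V = 146 / 3.6 = 40.5556 m/s
Apply formula: e = 1.435 * 40.5556^2 / (9.81 * 4427)
e = 1.435 * 1644.7531 / 43428.87
e = 0.054347 m = 54.3 mm

54.3


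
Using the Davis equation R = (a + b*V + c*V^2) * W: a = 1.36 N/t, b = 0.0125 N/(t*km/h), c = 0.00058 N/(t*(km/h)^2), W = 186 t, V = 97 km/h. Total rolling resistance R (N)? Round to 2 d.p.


b*V = 0.0125 * 97 = 1.2125
c*V^2 = 0.00058 * 9409 = 5.45722
R_per_t = 1.36 + 1.2125 + 5.45722 = 8.02972 N/t
R_total = 8.02972 * 186 = 1493.53 N

1493.53


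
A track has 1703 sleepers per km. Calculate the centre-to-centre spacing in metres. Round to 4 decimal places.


Spacing = 1000 m / number of sleepers
Spacing = 1000 / 1703
Spacing = 0.5872 m

0.5872


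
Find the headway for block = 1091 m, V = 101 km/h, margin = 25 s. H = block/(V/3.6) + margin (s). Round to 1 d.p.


V = 101 / 3.6 = 28.0556 m/s
Block traversal time = 1091 / 28.0556 = 38.8871 s
Headway = 38.8871 + 25
Headway = 63.9 s

63.9


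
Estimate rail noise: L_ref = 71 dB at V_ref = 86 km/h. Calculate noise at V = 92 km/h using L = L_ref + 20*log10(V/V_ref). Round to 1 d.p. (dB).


V/V_ref = 92 / 86 = 1.069767
log10(1.069767) = 0.029289
20 * 0.029289 = 0.5858
L = 71 + 0.5858 = 71.6 dB

71.6


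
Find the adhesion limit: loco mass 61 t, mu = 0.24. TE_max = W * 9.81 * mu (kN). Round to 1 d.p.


TE_max = W * g * mu
TE_max = 61 * 9.81 * 0.24
TE_max = 598.41 * 0.24
TE_max = 143.6 kN

143.6


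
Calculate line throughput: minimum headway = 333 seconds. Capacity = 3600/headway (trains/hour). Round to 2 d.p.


Capacity = 3600 / headway
Capacity = 3600 / 333
Capacity = 10.81 trains/hour

10.81


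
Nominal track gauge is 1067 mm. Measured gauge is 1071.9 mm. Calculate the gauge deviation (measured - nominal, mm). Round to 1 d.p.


Deviation = measured - nominal
Deviation = 1071.9 - 1067
Deviation = 4.9 mm

4.9


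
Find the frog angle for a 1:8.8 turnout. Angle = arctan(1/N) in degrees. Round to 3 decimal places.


1/N = 1/8.8 = 0.113636
angle = arctan(0.113636) = 0.113151 rad
angle = 0.113151 * 180/pi = 6.483 degrees

6.483


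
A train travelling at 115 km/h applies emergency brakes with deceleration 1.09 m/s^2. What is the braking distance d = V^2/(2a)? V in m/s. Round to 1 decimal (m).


Convert speed: V = 115 / 3.6 = 31.9444 m/s
V^2 = 1020.4475
d = 1020.4475 / (2 * 1.09)
d = 1020.4475 / 2.18
d = 468.1 m

468.1


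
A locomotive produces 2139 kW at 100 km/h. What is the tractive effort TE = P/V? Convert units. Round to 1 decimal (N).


Convert: P = 2139 kW = 2139000 W
V = 100 / 3.6 = 27.7778 m/s
TE = 2139000 / 27.7778
TE = 77004.0 N

77004.0


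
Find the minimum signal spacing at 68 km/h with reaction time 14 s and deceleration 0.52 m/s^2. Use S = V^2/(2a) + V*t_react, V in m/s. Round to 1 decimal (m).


V = 68 / 3.6 = 18.8889 m/s
Braking distance = 18.8889^2 / (2*0.52) = 343.0674 m
Sighting distance = 18.8889 * 14 = 264.4444 m
S = 343.0674 + 264.4444 = 607.5 m

607.5


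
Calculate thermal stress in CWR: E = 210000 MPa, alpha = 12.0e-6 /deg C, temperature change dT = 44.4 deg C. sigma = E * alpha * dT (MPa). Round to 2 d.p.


sigma = E * alpha * dT
sigma = 210000 * 12.0e-6 * 44.4
sigma = 2.52 * 44.4
sigma = 111.89 MPa

111.89


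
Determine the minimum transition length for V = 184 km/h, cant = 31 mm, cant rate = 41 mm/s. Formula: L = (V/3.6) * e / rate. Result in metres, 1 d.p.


Convert speed: V = 184 / 3.6 = 51.1111 m/s
L = 51.1111 * 31 / 41
L = 1584.4444 / 41
L = 38.6 m

38.6


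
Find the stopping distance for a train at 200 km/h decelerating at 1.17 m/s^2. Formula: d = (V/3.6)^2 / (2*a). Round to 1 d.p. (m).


Convert speed: V = 200 / 3.6 = 55.5556 m/s
V^2 = 3086.4198
d = 3086.4198 / (2 * 1.17)
d = 3086.4198 / 2.34
d = 1319.0 m

1319.0


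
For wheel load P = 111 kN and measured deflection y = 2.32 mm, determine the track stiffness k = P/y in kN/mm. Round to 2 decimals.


Track stiffness k = P / y
k = 111 / 2.32
k = 47.84 kN/mm

47.84


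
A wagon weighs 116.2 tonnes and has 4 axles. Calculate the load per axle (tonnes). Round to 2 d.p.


Load per axle = total weight / number of axles
Load = 116.2 / 4
Load = 29.05 tonnes

29.05


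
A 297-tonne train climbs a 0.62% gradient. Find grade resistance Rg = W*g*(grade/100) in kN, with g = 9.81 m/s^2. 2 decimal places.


Rg = W * 9.81 * grade / 100
Rg = 297 * 9.81 * 0.62 / 100
Rg = 2913.57 * 0.0062
Rg = 18.06 kN

18.06


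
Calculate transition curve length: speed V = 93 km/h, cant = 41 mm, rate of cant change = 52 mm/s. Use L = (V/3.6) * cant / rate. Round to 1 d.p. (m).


Convert speed: V = 93 / 3.6 = 25.8333 m/s
L = 25.8333 * 41 / 52
L = 1059.1667 / 52
L = 20.4 m

20.4


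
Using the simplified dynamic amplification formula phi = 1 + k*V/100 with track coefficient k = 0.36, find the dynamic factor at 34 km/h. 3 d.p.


phi = 1 + k * V / 100
phi = 1 + 0.36 * 34 / 100
phi = 1 + 0.1224
phi = 1.122

1.122


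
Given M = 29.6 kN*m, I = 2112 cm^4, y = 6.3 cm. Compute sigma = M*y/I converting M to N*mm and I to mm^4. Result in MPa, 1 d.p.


Convert units:
M = 29.6 kN*m = 29600000 N*mm
y = 6.3 cm = 63 mm
I = 2112 cm^4 = 21120000 mm^4
sigma = 29600000 * 63 / 21120000
sigma = 88.3 MPa

88.3


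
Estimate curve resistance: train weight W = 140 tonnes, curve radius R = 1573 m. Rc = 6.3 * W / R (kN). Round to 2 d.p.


Rc = 6.3 * W / R
Rc = 6.3 * 140 / 1573
Rc = 882.0 / 1573
Rc = 0.56 kN

0.56


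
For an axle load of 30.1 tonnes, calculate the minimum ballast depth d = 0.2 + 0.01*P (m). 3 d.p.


d = 0.2 + 0.01 * 30.1
d = 0.2 + 0.301
d = 0.501 m

0.501


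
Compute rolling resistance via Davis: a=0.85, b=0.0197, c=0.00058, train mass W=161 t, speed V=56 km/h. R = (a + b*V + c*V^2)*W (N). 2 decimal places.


b*V = 0.0197 * 56 = 1.1032
c*V^2 = 0.00058 * 3136 = 1.81888
R_per_t = 0.85 + 1.1032 + 1.81888 = 3.77208 N/t
R_total = 3.77208 * 161 = 607.30 N

607.30


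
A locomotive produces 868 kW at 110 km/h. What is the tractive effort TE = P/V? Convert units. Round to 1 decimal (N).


Convert: P = 868 kW = 868000 W
V = 110 / 3.6 = 30.5556 m/s
TE = 868000 / 30.5556
TE = 28407.3 N

28407.3


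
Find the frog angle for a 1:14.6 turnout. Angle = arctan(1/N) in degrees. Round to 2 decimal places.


1/N = 1/14.6 = 0.068493
angle = arctan(0.068493) = 0.068386 rad
angle = 0.068386 * 180/pi = 3.92 degrees

3.92


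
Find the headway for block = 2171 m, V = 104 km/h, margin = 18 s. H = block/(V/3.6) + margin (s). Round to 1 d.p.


V = 104 / 3.6 = 28.8889 m/s
Block traversal time = 2171 / 28.8889 = 75.15 s
Headway = 75.15 + 18
Headway = 93.2 s

93.2


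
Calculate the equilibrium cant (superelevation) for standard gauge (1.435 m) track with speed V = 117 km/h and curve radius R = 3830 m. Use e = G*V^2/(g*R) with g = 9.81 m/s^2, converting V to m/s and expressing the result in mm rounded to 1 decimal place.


Convert speed: V = 117 / 3.6 = 32.5 m/s
Apply formula: e = 1.435 * 32.5^2 / (9.81 * 3830)
e = 1.435 * 1056.25 / 37572.3
e = 0.040341 m = 40.3 mm

40.3


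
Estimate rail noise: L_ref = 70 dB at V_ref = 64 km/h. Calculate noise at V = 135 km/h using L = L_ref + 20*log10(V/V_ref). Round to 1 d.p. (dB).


V/V_ref = 135 / 64 = 2.109375
log10(2.109375) = 0.324154
20 * 0.324154 = 6.4831
L = 70 + 6.4831 = 76.5 dB

76.5


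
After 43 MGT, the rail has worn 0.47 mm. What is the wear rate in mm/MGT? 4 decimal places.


Wear rate = total wear / cumulative tonnage
Rate = 0.47 / 43
Rate = 0.0109 mm/MGT

0.0109


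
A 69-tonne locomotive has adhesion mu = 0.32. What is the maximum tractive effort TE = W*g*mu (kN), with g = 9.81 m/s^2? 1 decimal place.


TE_max = W * g * mu
TE_max = 69 * 9.81 * 0.32
TE_max = 676.89 * 0.32
TE_max = 216.6 kN

216.6


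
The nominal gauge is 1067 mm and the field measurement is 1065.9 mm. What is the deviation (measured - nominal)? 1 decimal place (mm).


Deviation = measured - nominal
Deviation = 1065.9 - 1067
Deviation = -1.1 mm

-1.1


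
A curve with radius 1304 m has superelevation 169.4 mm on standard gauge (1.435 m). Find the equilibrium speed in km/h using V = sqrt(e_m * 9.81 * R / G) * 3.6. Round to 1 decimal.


Convert cant: e = 169.4 mm = 0.1694 m
V_ms = sqrt(0.1694 * 9.81 * 1304 / 1.435)
V_ms = sqrt(1510.108332) = 38.8601 m/s
V = 38.8601 * 3.6 = 139.9 km/h

139.9


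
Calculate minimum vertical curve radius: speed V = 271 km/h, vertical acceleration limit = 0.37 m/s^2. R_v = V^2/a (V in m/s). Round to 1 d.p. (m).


Convert speed: V = 271 / 3.6 = 75.2778 m/s
V^2 = 5666.7438 m^2/s^2
R_v = 5666.7438 / 0.37
R_v = 15315.5 m

15315.5


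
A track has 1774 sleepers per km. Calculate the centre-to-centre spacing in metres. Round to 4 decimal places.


Spacing = 1000 m / number of sleepers
Spacing = 1000 / 1774
Spacing = 0.5637 m

0.5637


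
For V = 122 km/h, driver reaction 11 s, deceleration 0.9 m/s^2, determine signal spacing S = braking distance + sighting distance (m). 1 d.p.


V = 122 / 3.6 = 33.8889 m/s
Braking distance = 33.8889^2 / (2*0.9) = 638.0316 m
Sighting distance = 33.8889 * 11 = 372.7778 m
S = 638.0316 + 372.7778 = 1010.8 m

1010.8


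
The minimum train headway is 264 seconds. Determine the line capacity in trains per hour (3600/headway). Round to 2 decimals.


Capacity = 3600 / headway
Capacity = 3600 / 264
Capacity = 13.64 trains/hour

13.64


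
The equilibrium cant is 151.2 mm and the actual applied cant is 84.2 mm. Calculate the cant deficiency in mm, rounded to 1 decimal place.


Cant deficiency = equilibrium cant - actual cant
CD = 151.2 - 84.2
CD = 67.0 mm

67.0


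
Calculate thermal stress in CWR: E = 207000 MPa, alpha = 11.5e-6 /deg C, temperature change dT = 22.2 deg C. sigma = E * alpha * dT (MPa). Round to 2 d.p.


sigma = E * alpha * dT
sigma = 207000 * 11.5e-6 * 22.2
sigma = 2.3805 * 22.2
sigma = 52.85 MPa

52.85


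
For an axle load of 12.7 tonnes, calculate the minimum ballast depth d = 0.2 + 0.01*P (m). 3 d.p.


d = 0.2 + 0.01 * 12.7
d = 0.2 + 0.127
d = 0.327 m

0.327


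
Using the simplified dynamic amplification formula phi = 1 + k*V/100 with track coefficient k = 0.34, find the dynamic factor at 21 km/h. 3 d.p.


phi = 1 + k * V / 100
phi = 1 + 0.34 * 21 / 100
phi = 1 + 0.0714
phi = 1.071

1.071


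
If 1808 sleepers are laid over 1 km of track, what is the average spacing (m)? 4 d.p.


Spacing = 1000 m / number of sleepers
Spacing = 1000 / 1808
Spacing = 0.5531 m

0.5531


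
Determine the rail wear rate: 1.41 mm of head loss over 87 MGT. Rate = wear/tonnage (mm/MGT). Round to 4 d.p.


Wear rate = total wear / cumulative tonnage
Rate = 1.41 / 87
Rate = 0.0162 mm/MGT

0.0162


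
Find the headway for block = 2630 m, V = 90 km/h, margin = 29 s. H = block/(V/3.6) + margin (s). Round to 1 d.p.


V = 90 / 3.6 = 25.0 m/s
Block traversal time = 2630 / 25.0 = 105.2 s
Headway = 105.2 + 29
Headway = 134.2 s

134.2


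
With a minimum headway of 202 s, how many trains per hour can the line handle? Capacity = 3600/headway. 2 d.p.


Capacity = 3600 / headway
Capacity = 3600 / 202
Capacity = 17.82 trains/hour

17.82


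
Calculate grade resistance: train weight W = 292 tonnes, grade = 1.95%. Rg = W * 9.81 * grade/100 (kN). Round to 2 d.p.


Rg = W * 9.81 * grade / 100
Rg = 292 * 9.81 * 1.95 / 100
Rg = 2864.52 * 0.0195
Rg = 55.86 kN

55.86


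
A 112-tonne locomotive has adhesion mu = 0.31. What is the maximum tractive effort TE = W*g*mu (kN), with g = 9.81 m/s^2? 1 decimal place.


TE_max = W * g * mu
TE_max = 112 * 9.81 * 0.31
TE_max = 1098.72 * 0.31
TE_max = 340.6 kN

340.6


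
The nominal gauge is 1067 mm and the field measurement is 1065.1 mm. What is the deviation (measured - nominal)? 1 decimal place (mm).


Deviation = measured - nominal
Deviation = 1065.1 - 1067
Deviation = -1.9 mm

-1.9


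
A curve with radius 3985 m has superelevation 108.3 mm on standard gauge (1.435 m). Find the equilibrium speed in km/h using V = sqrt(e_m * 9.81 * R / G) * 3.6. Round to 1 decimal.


Convert cant: e = 108.3 mm = 0.1083 m
V_ms = sqrt(0.1083 * 9.81 * 3985 / 1.435)
V_ms = sqrt(2950.352373) = 54.3171 m/s
V = 54.3171 * 3.6 = 195.5 km/h

195.5


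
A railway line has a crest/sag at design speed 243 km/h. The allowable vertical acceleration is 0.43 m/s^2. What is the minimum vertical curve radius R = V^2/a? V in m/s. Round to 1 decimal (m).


Convert speed: V = 243 / 3.6 = 67.5 m/s
V^2 = 4556.25 m^2/s^2
R_v = 4556.25 / 0.43
R_v = 10595.9 m

10595.9


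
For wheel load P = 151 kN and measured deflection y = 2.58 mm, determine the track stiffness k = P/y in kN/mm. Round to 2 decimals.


Track stiffness k = P / y
k = 151 / 2.58
k = 58.53 kN/mm

58.53


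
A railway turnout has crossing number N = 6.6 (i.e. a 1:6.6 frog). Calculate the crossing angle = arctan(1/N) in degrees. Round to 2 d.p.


1/N = 1/6.6 = 0.151515
angle = arctan(0.151515) = 0.150371 rad
angle = 0.150371 * 180/pi = 8.62 degrees

8.62


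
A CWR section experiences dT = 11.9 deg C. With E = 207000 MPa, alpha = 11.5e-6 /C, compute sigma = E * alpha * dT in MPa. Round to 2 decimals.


sigma = E * alpha * dT
sigma = 207000 * 11.5e-6 * 11.9
sigma = 2.3805 * 11.9
sigma = 28.33 MPa

28.33


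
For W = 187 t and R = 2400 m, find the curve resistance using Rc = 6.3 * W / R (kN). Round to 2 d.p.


Rc = 6.3 * W / R
Rc = 6.3 * 187 / 2400
Rc = 1178.1 / 2400
Rc = 0.49 kN

0.49


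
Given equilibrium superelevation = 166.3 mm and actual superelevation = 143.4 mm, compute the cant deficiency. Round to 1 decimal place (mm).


Cant deficiency = equilibrium cant - actual cant
CD = 166.3 - 143.4
CD = 22.9 mm

22.9


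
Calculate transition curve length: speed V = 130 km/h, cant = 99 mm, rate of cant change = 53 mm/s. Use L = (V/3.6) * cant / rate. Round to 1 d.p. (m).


Convert speed: V = 130 / 3.6 = 36.1111 m/s
L = 36.1111 * 99 / 53
L = 3575.0 / 53
L = 67.5 m

67.5


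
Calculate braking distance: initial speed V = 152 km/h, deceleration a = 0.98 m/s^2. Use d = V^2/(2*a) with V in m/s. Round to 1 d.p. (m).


Convert speed: V = 152 / 3.6 = 42.2222 m/s
V^2 = 1782.716
d = 1782.716 / (2 * 0.98)
d = 1782.716 / 1.96
d = 909.5 m

909.5


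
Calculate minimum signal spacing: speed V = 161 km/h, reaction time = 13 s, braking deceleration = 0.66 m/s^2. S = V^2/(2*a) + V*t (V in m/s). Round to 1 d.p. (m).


V = 161 / 3.6 = 44.7222 m/s
Braking distance = 44.7222^2 / (2*0.66) = 1515.21 m
Sighting distance = 44.7222 * 13 = 581.3889 m
S = 1515.21 + 581.3889 = 2096.6 m

2096.6


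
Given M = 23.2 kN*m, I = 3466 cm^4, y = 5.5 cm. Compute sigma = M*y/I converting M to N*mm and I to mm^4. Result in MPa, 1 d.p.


Convert units:
M = 23.2 kN*m = 23200000 N*mm
y = 5.5 cm = 55 mm
I = 3466 cm^4 = 34660000 mm^4
sigma = 23200000 * 55 / 34660000
sigma = 36.8 MPa

36.8
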